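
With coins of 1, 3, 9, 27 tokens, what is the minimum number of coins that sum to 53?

7

53 = 1×27 + 2×9 + 2×3 + 2×1
Total coins = 1 + 2 + 2 + 2 = 7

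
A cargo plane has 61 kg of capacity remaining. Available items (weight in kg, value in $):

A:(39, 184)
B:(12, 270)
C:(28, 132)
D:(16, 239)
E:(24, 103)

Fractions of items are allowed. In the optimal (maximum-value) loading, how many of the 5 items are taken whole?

2

Sort by value per unit weight and fill in that order.
Order: B (270/12=22.50) > D (239/16=14.94) > A (184/39=4.72) > C (132/28=4.71) > E (103/24=4.29)
Fill: take B (12 @ 270) → take D (16 @ 239) → take 33/39 of A → 155.69; 61/61 used.
2 item(s) taken whole; one partial (take 33/39 of A).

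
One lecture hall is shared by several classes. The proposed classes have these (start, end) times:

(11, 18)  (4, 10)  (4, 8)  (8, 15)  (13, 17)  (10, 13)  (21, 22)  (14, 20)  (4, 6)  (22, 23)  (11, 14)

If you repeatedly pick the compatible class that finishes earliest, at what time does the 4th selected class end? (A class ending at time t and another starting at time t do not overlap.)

Order by finish time; keep every interval that doesn't clash with the previous kept one.
By end time: (4,6), (4,8), (4,10), (10,13), (11,14), (8,15), (13,17), (11,18), (14,20), (21,22), (22,23).
Pick (4,6); next start ≥ 6 → (10,13); next start ≥ 13 → (13,17); next start ≥ 17 → (21,22); next start ≥ 22 → (22,23).
Selected: (4,6) (10,13) (13,17) (21,22) (22,23)

22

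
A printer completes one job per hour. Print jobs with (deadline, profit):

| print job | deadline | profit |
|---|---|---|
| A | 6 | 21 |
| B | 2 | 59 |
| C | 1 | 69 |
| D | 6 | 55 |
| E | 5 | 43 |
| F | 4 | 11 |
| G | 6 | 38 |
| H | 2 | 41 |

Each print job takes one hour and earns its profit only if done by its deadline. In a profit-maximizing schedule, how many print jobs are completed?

6

Sort by profit descending; place each in the latest free slot ≤ its deadline.
By profit: C(d1,69), B(d2,59), D(d6,55), E(d5,43), H(d2,41), G(d6,38), A(d6,21), F(d4,11)
C→slot 1; B→slot 2; D→slot 6; E→slot 5; H skipped; G→slot 4; A→slot 3; F skipped.
6 of 8 scheduled.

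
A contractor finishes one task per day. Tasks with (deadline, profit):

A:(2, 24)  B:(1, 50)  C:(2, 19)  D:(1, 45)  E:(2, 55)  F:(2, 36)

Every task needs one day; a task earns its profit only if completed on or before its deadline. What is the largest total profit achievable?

105

Take jobs in profit order; each goes to the latest open slot no later than its deadline.
Profit order: E=55 B=50 D=45 F=36 A=24 C=19
Assign: E→slot 2, B→slot 1, D skipped, F skipped, A skipped, C skipped.
Slots: [1:B] [2:E]
Profit = 50 + 55 = 105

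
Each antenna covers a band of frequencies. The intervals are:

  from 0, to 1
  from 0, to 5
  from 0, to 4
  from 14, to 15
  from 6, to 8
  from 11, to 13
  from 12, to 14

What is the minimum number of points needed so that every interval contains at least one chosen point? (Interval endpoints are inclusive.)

4

Sorted: [0,1] [0,4] [0,5] [6,8] [11,13] [12,14] [14,15]
{[0,1],[0,4],[0,5]} hit by 1; {[6,8]} hit by 8; {[11,13],[12,14]} hit by 13; {[14,15]} hit by 15.
Points: 1, 8, 13, 15 (4 total).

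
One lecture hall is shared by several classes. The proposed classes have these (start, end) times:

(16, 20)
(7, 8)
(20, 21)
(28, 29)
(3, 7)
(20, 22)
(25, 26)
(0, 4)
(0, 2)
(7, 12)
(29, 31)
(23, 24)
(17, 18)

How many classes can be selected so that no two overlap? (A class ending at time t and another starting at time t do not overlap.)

By end time: (0,2), (0,4), (3,7), (7,8), (7,12), (17,18), (16,20), (20,21), (20,22), (23,24), (25,26), (28,29), (29,31).
Pick (0,2); next start ≥ 2 → (3,7); next start ≥ 7 → (7,8); next start ≥ 8 → (17,18); next start ≥ 18 → (20,21); next start ≥ 21 → (23,24); next start ≥ 24 → (25,26); next start ≥ 26 → (28,29); next start ≥ 29 → (29,31).
Selected 9 classes.

9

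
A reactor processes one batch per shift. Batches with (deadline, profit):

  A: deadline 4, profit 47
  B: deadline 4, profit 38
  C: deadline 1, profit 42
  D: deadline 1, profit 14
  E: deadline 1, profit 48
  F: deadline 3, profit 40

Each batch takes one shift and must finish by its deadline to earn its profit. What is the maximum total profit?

Sort by profit descending; place each in the latest free slot ≤ its deadline.
Profit order: E=48 A=47 C=42 F=40 B=38 D=14
Assign: E→slot 1, A→slot 4, C skipped, F→slot 3, B→slot 2, D skipped.
Slots: [1:E] [2:B] [3:F] [4:A]
Profit = 48 + 38 + 40 + 47 = 173

173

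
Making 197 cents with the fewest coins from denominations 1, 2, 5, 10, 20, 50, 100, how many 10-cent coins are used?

0

197 − 1×100→97 − 1×50→47 − 2×20→7 − 1×5→2 − 1×2→0
Count of 10: 0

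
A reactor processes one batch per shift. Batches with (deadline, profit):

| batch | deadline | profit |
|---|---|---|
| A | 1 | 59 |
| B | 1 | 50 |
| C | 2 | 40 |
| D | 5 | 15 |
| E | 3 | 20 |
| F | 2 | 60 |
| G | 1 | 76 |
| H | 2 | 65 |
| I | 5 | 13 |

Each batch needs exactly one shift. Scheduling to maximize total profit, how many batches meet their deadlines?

5

Profit order: G=76 H=65 F=60 A=59 B=50 C=40 E=20 D=15 I=13
Assign: G→slot 1, H→slot 2, F skipped, A skipped, B skipped, C skipped, E→slot 3, D→slot 5, I→slot 4.
Slots: [1:G] [2:H] [3:E] [4:I] [5:D]
5 of 9 scheduled.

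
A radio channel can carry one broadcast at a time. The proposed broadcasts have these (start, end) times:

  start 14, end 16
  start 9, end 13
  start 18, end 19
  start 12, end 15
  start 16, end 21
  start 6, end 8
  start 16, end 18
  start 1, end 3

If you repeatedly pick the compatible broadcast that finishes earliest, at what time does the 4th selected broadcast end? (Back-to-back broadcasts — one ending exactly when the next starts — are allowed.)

16

Sorted by end: (1,3)  (6,8)  (9,13)  (12,15)  (14,16)  (16,18)  (18,19)  (16,21)
take (1,3); take (6,8); take (9,13); skip (12,15); take (14,16); take (16,18); take (18,19); skip (16,21).
Selected: (1,3) (6,8) (9,13) (14,16) (16,18) (18,19)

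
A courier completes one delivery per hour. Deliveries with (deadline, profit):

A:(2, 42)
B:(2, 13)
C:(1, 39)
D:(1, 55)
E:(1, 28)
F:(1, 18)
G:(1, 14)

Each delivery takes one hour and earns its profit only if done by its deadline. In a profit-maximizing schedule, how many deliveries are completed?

2

Sort by profit descending; place each in the latest free slot ≤ its deadline.
By profit: D(d1,55), A(d2,42), C(d1,39), E(d1,28), F(d1,18), G(d1,14), B(d2,13)
D→slot 1; A→slot 2; C skipped; E skipped; F skipped; G skipped; B skipped.
2 of 7 scheduled.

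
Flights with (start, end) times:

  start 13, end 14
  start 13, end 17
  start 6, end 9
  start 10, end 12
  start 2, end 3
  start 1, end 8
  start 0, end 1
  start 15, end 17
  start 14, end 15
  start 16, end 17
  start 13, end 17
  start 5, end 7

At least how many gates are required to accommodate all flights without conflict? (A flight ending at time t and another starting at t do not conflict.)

4

Count concurrent intervals with a sweep; the peak is the room count.
Events (time:±→running): 0:+→1 1:-→0 1:+→1 2:+→2 3:-→1 5:+→2 6:+→3 7:-→2 8:-→1 9:-→0 10:+→1 12:-→0 13:+→1 13:+→2 13:+→3 14:-→2 14:+→3 15:-→2 15:+→3 16:+→4 … peak 4.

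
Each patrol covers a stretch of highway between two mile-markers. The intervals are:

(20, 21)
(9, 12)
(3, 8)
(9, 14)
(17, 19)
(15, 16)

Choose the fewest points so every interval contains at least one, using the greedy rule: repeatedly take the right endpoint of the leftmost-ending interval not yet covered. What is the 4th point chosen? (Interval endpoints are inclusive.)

19

Process intervals by earliest right end; each time one isn't hit yet, stab at its right endpoint.
By right end: [3,8]  [9,12]  [9,14]  [15,16]  [17,19]  [20,21]
[3,8] uncovered → point at 8; [9,12] uncovered → point at 12; [15,16] uncovered → point at 16; [17,19] uncovered → point at 19; [20,21] uncovered → point at 21.
Points: 8, 12, 16, 19, 21 (5 total).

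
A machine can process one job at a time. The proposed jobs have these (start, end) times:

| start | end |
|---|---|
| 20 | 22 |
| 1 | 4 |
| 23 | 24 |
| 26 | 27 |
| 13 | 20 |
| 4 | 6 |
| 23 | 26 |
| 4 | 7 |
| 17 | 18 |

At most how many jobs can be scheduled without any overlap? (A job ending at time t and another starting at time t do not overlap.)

Greedy by earliest finish: after sorting by end time, pick each interval compatible with the last pick.
By end time: (1,4), (4,6), (4,7), (17,18), (13,20), (20,22), (23,24), (23,26), (26,27).
Pick (1,4); next start ≥ 4 → (4,6); next start ≥ 6 → (17,18); next start ≥ 18 → (20,22); next start ≥ 22 → (23,24); next start ≥ 24 → (26,27).
Selected 6 jobs.

6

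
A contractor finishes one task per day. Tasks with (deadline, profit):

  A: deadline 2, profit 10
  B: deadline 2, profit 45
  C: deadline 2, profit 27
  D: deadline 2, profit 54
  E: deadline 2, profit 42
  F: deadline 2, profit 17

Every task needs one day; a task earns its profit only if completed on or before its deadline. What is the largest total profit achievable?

99

Profit order: D=54 B=45 E=42 C=27 F=17 A=10
Assign: D→slot 2, B→slot 1, E skipped, C skipped, F skipped, A skipped.
Slots: [1:B] [2:D]
Profit = 45 + 54 = 99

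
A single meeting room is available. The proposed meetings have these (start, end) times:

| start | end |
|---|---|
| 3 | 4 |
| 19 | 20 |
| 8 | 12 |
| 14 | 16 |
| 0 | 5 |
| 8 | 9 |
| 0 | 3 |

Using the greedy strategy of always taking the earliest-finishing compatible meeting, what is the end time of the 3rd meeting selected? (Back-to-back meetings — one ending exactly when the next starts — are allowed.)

Greedy by earliest finish: after sorting by end time, pick each interval compatible with the last pick.
By end time: (0,3), (3,4), (0,5), (8,9), (8,12), (14,16), (19,20).
Pick (0,3); next start ≥ 3 → (3,4); next start ≥ 4 → (8,9); next start ≥ 9 → (14,16); next start ≥ 16 → (19,20).
Selected: (0,3) (3,4) (8,9) (14,16) (19,20)

9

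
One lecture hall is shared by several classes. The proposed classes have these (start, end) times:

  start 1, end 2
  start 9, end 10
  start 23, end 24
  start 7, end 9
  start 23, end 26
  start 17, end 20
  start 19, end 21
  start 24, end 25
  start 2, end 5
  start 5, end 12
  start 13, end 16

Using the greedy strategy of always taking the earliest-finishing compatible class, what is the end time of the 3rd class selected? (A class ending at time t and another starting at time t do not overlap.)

Greedy by earliest finish: after sorting by end time, pick each interval compatible with the last pick.
By end time: (1,2), (2,5), (7,9), (9,10), (5,12), (13,16), (17,20), (19,21), (23,24), (24,25), (23,26).
Pick (1,2); next start ≥ 2 → (2,5); next start ≥ 5 → (7,9); next start ≥ 9 → (9,10); next start ≥ 10 → (13,16); next start ≥ 16 → (17,20); next start ≥ 20 → (23,24); next start ≥ 24 → (24,25).
Selected: (1,2) (2,5) (7,9) (9,10) (13,16) (17,20) (23,24) (24,25)

9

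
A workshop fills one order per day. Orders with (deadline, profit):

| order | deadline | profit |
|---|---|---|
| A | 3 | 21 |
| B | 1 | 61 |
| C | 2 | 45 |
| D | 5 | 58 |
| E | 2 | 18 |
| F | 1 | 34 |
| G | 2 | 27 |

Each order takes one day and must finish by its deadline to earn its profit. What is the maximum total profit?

185

Sort by profit descending; place each in the latest free slot ≤ its deadline.
Profit order: B=61 D=58 C=45 F=34 G=27 A=21 E=18
Assign: B→slot 1, D→slot 5, C→slot 2, F skipped, G skipped, A→slot 3, E skipped.
Slots: [1:B] [2:C] [3:A] [5:D]
Profit = 61 + 45 + 21 + 58 = 185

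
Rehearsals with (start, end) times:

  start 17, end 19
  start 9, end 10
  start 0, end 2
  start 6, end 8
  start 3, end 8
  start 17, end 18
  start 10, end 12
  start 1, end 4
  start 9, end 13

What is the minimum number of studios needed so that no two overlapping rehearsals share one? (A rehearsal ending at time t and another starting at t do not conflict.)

starts: [0, 1, 3, 6, 9, 9, 10, 17, 17]
ends:   [2, 4, 8, 8, 10, 12, 13, 18, 19]
s0→1 s1→2  — peak 2.

2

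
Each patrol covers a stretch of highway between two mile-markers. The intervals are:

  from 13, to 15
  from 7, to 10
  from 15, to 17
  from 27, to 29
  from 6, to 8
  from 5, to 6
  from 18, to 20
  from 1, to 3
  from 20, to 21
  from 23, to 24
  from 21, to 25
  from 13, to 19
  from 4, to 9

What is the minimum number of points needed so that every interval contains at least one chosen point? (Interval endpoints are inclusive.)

7

By right end: [1,3]  [5,6]  [6,8]  [4,9]  [7,10]  [13,15]  [15,17]  [13,19]  [18,20]  [20,21]  [23,24]  [21,25]  [27,29]
[1,3] uncovered → point at 3; [5,6] uncovered → point at 6; [7,10] uncovered → point at 10; [13,15] uncovered → point at 15; [18,20] uncovered → point at 20; [23,24] uncovered → point at 24; [27,29] uncovered → point at 29.
Points: 3, 6, 10, 15, 20, 24, 29 (7 total).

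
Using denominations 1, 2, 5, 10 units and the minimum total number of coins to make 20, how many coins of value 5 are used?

Greedy: take as many of the largest coin as possible, then repeat with the remainder.
20 = 2×10
Count of 5: 0

0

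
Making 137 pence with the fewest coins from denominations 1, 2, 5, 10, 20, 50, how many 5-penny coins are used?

1

137 = 2×50 + 1×20 + 1×10 + 1×5 + 1×2
Count of 5: 1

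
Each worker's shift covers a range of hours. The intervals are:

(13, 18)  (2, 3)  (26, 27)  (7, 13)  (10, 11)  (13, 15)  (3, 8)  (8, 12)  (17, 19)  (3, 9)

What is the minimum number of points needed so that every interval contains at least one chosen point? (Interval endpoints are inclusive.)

Process intervals by earliest right end; each time one isn't hit yet, stab at its right endpoint.
By right end: [2,3]  [3,8]  [3,9]  [10,11]  [8,12]  [7,13]  [13,15]  [13,18]  [17,19]  [26,27]
[2,3] uncovered → point at 3; [10,11] uncovered → point at 11; [13,15] uncovered → point at 15; [17,19] uncovered → point at 19; [26,27] uncovered → point at 27.
Points: 3, 11, 15, 19, 27 (5 total).

5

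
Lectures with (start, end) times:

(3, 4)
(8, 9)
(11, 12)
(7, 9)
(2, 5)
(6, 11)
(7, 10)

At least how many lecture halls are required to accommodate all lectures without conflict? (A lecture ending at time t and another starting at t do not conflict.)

Events (time:±→running): 2:+→1 3:+→2 4:-→1 5:-→0 6:+→1 7:+→2 7:+→3 8:+→4 … peak 4.

4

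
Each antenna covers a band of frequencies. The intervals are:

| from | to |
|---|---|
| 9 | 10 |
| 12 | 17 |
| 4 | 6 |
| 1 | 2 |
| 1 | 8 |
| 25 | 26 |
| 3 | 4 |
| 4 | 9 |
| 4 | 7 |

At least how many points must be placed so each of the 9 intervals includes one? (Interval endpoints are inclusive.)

Sort by right endpoint; whenever an interval is uncovered, place a point at its right end.
Sorted: [1,2] [3,4] [4,6] [4,7] [1,8] [4,9] [9,10] [12,17] [25,26]
{[1,2]} hit by 2; {[3,4],[4,6],[4,7],[1,8],[4,9]} hit by 4; {[9,10]} hit by 10; {[12,17]} hit by 17; {[25,26]} hit by 26.
Points: 2, 4, 10, 17, 26 (5 total).

5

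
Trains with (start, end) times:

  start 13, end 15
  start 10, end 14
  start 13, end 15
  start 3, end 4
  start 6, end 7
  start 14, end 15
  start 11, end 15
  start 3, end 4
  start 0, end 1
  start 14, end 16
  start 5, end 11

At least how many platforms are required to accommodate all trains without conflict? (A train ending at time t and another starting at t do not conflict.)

Events (time:±→running): 0:+→1 1:-→0 3:+→1 3:+→2 4:-→1 4:-→0 5:+→1 6:+→2 7:-→1 10:+→2 11:-→1 11:+→2 13:+→3 13:+→4 14:-→3 14:+→4 14:+→5 … peak 5.

5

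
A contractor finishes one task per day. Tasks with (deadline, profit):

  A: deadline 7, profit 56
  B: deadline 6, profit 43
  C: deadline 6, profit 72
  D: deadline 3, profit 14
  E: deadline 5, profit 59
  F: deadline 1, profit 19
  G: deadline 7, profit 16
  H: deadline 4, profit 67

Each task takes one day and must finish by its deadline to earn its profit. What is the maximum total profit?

Take jobs in profit order; each goes to the latest open slot no later than its deadline.
Profit order: C=72 H=67 E=59 A=56 B=43 F=19 G=16 D=14
Assign: C→slot 6, H→slot 4, E→slot 5, A→slot 7, B→slot 3, F→slot 1, G→slot 2, D skipped.
Slots: [1:F] [2:G] [3:B] [4:H] [5:E] [6:C] [7:A]
Profit = 19 + 16 + 43 + 67 + 59 + 72 + 56 = 332

332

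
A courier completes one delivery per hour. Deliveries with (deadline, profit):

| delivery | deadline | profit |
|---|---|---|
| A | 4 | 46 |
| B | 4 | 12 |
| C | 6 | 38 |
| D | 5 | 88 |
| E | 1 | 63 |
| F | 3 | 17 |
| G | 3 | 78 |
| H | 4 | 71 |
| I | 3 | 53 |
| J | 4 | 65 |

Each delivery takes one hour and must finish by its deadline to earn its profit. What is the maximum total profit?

403

By profit: D(d5,88), G(d3,78), H(d4,71), J(d4,65), E(d1,63), I(d3,53), A(d4,46), C(d6,38), F(d3,17), B(d4,12)
D→slot 5; G→slot 3; H→slot 4; J→slot 2; E→slot 1; I skipped; A skipped; C→slot 6; F skipped; B skipped.
Profit = 63 + 65 + 78 + 71 + 88 + 38 = 403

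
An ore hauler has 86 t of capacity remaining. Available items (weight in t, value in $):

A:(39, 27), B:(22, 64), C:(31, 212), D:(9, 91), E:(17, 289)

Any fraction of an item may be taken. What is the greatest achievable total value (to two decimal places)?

Order: E (289/17=17.00) > D (91/9=10.11) > C (212/31=6.84) > B (64/22=2.91) > A (27/39=0.69)
Fill: take E (17 @ 289) → take D (9 @ 91) → take C (31 @ 212) → take B (22 @ 64) → take 7/39 of A → 4.85; 86/86 used.
Total value = 660.85

660.85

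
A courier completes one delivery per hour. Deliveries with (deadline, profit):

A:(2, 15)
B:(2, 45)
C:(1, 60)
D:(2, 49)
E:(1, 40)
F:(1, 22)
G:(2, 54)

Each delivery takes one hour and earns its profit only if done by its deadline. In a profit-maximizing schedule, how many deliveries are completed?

2

Take jobs in profit order; each goes to the latest open slot no later than its deadline.
By profit: C(d1,60), G(d2,54), D(d2,49), B(d2,45), E(d1,40), F(d1,22), A(d2,15)
C→slot 1; G→slot 2; D skipped; B skipped; E skipped; F skipped; A skipped.
2 of 7 scheduled.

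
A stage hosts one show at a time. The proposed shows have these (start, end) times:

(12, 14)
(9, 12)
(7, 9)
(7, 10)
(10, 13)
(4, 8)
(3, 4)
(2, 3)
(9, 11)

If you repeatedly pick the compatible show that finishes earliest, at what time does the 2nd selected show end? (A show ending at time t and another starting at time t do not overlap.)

4

Order by finish time; keep every interval that doesn't clash with the previous kept one.
By end time: (2,3), (3,4), (4,8), (7,9), (7,10), (9,11), (9,12), (10,13), (12,14).
Pick (2,3); next start ≥ 3 → (3,4); next start ≥ 4 → (4,8); next start ≥ 8 → (9,11); next start ≥ 11 → (12,14).
Selected: (2,3) (3,4) (4,8) (9,11) (12,14)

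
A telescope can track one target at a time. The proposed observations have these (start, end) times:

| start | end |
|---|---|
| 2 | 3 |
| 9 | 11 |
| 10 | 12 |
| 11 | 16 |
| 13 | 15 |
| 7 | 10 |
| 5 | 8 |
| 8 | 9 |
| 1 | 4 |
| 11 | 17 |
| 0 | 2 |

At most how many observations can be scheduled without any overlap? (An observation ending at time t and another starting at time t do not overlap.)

Sort by end time and greedily take each interval whose start is ≥ the last chosen end.
Sorted by end: (0,2)  (2,3)  (1,4)  (5,8)  (8,9)  (7,10)  (9,11)  (10,12)  (13,15)  (11,16)  (11,17)
take (0,2); take (2,3); take (5,8); take (8,9); skip (7,10); take (9,11); take (13,15).
Selected 6 observations.

6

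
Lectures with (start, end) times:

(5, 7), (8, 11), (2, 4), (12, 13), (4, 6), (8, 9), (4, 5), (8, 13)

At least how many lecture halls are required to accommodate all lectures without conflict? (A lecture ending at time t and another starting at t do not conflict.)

3

The answer is the maximum number of intervals overlapping at any instant.
Events (time:±→running): 2:+→1 4:-→0 4:+→1 4:+→2 5:-→1 5:+→2 6:-→1 7:-→0 8:+→1 8:+→2 8:+→3 … peak 3.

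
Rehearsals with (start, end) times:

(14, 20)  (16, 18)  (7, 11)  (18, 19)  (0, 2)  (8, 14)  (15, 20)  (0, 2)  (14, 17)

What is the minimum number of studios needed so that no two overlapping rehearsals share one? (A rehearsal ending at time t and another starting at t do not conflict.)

Count concurrent intervals with a sweep; the peak is the room count.
Events (time:±→running): 0:+→1 0:+→2 2:-→1 2:-→0 7:+→1 8:+→2 11:-→1 14:-→0 14:+→1 14:+→2 15:+→3 16:+→4 … peak 4.

4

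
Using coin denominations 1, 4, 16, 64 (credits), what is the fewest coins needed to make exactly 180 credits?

6

180 − 2×64→52 − 3×16→4 − 1×4→0
Total coins = 2 + 3 + 1 = 6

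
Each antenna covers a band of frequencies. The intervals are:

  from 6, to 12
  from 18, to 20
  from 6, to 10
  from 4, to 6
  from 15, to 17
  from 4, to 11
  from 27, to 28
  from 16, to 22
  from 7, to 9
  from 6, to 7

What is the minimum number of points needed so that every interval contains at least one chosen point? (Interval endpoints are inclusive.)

5

By right end: [4,6]  [6,7]  [7,9]  [6,10]  [4,11]  [6,12]  [15,17]  [18,20]  [16,22]  [27,28]
[4,6] uncovered → point at 6; [7,9] uncovered → point at 9; [15,17] uncovered → point at 17; [18,20] uncovered → point at 20; [27,28] uncovered → point at 28.
Points: 6, 9, 17, 20, 28 (5 total).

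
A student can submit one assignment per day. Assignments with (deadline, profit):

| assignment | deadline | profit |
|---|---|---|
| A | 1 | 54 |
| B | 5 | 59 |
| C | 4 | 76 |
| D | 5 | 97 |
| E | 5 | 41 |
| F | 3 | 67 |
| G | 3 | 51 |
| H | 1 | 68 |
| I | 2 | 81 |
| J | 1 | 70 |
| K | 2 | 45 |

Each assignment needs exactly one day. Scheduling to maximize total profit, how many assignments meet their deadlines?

5

Take jobs in profit order; each goes to the latest open slot no later than its deadline.
By profit: D(d5,97), I(d2,81), C(d4,76), J(d1,70), H(d1,68), F(d3,67), B(d5,59), A(d1,54), G(d3,51), K(d2,45), E(d5,41)
D→slot 5; I→slot 2; C→slot 4; J→slot 1; H skipped; F→slot 3; B skipped; A skipped; G skipped; K skipped; E skipped.
5 of 11 scheduled.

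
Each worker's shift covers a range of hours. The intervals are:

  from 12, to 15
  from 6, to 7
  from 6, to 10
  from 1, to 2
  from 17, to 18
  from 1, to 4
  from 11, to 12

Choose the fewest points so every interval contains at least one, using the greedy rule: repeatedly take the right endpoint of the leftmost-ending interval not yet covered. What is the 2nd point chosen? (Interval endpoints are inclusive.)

By right end: [1,2]  [1,4]  [6,7]  [6,10]  [11,12]  [12,15]  [17,18]
[1,2] uncovered → point at 2; [6,7] uncovered → point at 7; [11,12] uncovered → point at 12; [17,18] uncovered → point at 18.
Points: 2, 7, 12, 18 (4 total).

7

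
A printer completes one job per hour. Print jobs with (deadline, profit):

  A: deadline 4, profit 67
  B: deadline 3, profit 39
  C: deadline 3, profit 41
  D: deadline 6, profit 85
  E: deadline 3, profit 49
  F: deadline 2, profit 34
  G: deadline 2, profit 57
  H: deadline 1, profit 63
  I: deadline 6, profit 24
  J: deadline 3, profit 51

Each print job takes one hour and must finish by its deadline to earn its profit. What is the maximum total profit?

Take jobs in profit order; each goes to the latest open slot no later than its deadline.
By profit: D(d6,85), A(d4,67), H(d1,63), G(d2,57), J(d3,51), E(d3,49), C(d3,41), B(d3,39), F(d2,34), I(d6,24)
D→slot 6; A→slot 4; H→slot 1; G→slot 2; J→slot 3; E skipped; C skipped; B skipped; F skipped; I→slot 5.
Profit = 63 + 57 + 51 + 67 + 24 + 85 = 347

347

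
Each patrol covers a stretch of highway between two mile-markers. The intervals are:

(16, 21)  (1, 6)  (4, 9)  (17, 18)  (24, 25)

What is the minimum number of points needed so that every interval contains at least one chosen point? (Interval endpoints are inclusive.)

Sort by right endpoint; whenever an interval is uncovered, place a point at its right end.
By right end: [1,6]  [4,9]  [17,18]  [16,21]  [24,25]
[1,6] uncovered → point at 6; [17,18] uncovered → point at 18; [24,25] uncovered → point at 25.
Points: 6, 18, 25 (3 total).

3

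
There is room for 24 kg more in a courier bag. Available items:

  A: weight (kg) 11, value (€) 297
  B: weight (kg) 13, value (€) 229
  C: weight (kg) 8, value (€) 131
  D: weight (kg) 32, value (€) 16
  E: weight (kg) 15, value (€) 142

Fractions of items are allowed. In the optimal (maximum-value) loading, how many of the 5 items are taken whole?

2

Greedy by value/weight ratio, highest first.
Ratios (sorted): A 27.00, B 17.62, C 16.38, E 9.47, D 0.50
take A (11 @ 297); take B (13 @ 229). Capacity used 24/24.
2 item(s) taken whole.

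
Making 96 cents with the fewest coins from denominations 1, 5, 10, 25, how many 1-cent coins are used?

1

Greedy: take as many of the largest coin as possible, then repeat with the remainder.
96 − 3×25→21 − 2×10→1 − 1×1→0
Count of 1: 1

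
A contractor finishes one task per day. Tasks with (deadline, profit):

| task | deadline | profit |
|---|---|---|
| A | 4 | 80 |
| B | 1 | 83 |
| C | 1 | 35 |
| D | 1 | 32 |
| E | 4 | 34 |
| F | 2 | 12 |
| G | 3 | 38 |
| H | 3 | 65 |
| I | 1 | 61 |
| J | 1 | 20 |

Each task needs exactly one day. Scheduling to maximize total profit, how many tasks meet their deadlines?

4

Sort by profit descending; place each in the latest free slot ≤ its deadline.
By profit: B(d1,83), A(d4,80), H(d3,65), I(d1,61), G(d3,38), C(d1,35), E(d4,34), D(d1,32), J(d1,20), F(d2,12)
B→slot 1; A→slot 4; H→slot 3; I skipped; G→slot 2; C skipped; E skipped; D skipped; J skipped; F skipped.
4 of 10 scheduled.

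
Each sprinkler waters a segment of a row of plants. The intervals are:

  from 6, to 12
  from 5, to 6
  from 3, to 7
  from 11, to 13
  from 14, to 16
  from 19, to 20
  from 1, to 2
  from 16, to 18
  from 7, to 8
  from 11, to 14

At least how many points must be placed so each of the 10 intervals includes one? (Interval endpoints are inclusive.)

Sort by right endpoint; whenever an interval is uncovered, place a point at its right end.
By right end: [1,2]  [5,6]  [3,7]  [7,8]  [6,12]  [11,13]  [11,14]  [14,16]  [16,18]  [19,20]
[1,2] uncovered → point at 2; [5,6] uncovered → point at 6; [7,8] uncovered → point at 8; [11,13] uncovered → point at 13; [14,16] uncovered → point at 16; [19,20] uncovered → point at 20.
Points: 2, 6, 8, 13, 16, 20 (6 total).

6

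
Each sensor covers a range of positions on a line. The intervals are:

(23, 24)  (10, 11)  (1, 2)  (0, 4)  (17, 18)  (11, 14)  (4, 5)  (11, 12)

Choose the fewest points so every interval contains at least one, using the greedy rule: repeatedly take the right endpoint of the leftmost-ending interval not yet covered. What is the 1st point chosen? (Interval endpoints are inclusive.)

2

Process intervals by earliest right end; each time one isn't hit yet, stab at its right endpoint.
By right end: [1,2]  [0,4]  [4,5]  [10,11]  [11,12]  [11,14]  [17,18]  [23,24]
[1,2] uncovered → point at 2; [4,5] uncovered → point at 5; [10,11] uncovered → point at 11; [17,18] uncovered → point at 18; [23,24] uncovered → point at 24.
Points: 2, 5, 11, 18, 24 (5 total).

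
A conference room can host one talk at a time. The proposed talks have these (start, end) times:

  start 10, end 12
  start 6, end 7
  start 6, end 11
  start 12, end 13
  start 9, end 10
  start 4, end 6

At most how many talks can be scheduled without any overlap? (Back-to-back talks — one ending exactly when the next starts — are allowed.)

By end time: (4,6), (6,7), (9,10), (6,11), (10,12), (12,13).
Pick (4,6); next start ≥ 6 → (6,7); next start ≥ 7 → (9,10); next start ≥ 10 → (10,12); next start ≥ 12 → (12,13).
Selected 5 talks.

5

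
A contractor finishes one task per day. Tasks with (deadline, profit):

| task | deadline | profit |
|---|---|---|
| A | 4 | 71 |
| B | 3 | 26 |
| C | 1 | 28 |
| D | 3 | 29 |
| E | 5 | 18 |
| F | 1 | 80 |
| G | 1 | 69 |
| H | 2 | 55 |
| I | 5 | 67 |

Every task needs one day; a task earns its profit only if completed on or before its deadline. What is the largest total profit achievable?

302

Take jobs in profit order; each goes to the latest open slot no later than its deadline.
Profit order: F=80 A=71 G=69 I=67 H=55 D=29 C=28 B=26 E=18
Assign: F→slot 1, A→slot 4, G skipped, I→slot 5, H→slot 2, D→slot 3, C skipped, B skipped, E skipped.
Slots: [1:F] [2:H] [3:D] [4:A] [5:I]
Profit = 80 + 55 + 29 + 71 + 67 = 302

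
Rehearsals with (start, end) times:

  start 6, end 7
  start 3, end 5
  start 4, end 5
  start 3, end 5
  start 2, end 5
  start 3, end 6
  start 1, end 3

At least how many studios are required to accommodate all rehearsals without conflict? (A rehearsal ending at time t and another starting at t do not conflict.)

5

Count concurrent intervals with a sweep; the peak is the room count.
Events (time:±→running): 1:+→1 2:+→2 3:-→1 3:+→2 3:+→3 3:+→4 4:+→5 … peak 5.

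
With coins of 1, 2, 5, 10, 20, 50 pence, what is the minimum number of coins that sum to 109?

5

Greedy: take as many of the largest coin as possible, then repeat with the remainder.
109 − 2×50→9 − 1×5→4 − 2×2→0
Total coins = 2 + 1 + 2 = 5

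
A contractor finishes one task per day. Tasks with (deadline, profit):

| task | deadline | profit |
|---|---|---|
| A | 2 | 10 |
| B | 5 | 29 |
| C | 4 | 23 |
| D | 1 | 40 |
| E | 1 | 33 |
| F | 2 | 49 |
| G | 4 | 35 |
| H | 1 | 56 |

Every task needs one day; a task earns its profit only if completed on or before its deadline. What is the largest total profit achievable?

Sort by profit descending; place each in the latest free slot ≤ its deadline.
By profit: H(d1,56), F(d2,49), D(d1,40), G(d4,35), E(d1,33), B(d5,29), C(d4,23), A(d2,10)
H→slot 1; F→slot 2; D skipped; G→slot 4; E skipped; B→slot 5; C→slot 3; A skipped.
Profit = 56 + 49 + 23 + 35 + 29 = 192

192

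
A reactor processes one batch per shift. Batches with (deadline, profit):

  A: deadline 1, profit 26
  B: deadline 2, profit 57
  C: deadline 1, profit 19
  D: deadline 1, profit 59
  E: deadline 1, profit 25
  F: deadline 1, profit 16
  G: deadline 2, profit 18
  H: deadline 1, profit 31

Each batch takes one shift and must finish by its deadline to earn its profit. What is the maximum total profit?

116

Sort by profit descending; place each in the latest free slot ≤ its deadline.
Profit order: D=59 B=57 H=31 A=26 E=25 C=19 G=18 F=16
Assign: D→slot 1, B→slot 2, H skipped, A skipped, E skipped, C skipped, G skipped, F skipped.
Slots: [1:D] [2:B]
Profit = 59 + 57 = 116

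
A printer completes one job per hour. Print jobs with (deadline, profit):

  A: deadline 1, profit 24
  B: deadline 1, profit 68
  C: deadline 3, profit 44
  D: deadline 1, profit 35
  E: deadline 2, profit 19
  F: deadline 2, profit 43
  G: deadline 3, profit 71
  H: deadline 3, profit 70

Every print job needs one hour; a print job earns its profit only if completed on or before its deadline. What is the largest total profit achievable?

209

Profit order: G=71 H=70 B=68 C=44 F=43 D=35 A=24 E=19
Assign: G→slot 3, H→slot 2, B→slot 1, C skipped, F skipped, D skipped, A skipped, E skipped.
Slots: [1:B] [2:H] [3:G]
Profit = 68 + 70 + 71 = 209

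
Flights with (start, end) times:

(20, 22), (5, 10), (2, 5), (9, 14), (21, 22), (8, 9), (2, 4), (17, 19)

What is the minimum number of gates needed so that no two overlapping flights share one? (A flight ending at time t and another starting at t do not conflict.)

Events (time:±→running): 2:+→1 2:+→2 … peak 2.

2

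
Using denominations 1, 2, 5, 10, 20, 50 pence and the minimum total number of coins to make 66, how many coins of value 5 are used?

1

Greedy: take as many of the largest coin as possible, then repeat with the remainder.
66 − 1×50→16 − 1×10→6 − 1×5→1 − 1×1→0
Count of 5: 1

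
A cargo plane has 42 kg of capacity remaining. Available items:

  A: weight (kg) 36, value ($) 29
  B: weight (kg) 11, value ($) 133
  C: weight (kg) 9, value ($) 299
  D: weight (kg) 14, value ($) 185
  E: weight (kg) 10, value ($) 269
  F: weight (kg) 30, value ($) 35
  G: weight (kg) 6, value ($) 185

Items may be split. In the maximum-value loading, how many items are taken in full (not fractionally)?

Sort by value per unit weight and fill in that order.
Ratios (sorted): C 33.22, G 30.83, E 26.90, D 13.21, B 12.09, F 1.17, A 0.81
take C (9 @ 299); take G (6 @ 185); take E (10 @ 269); take D (14 @ 185); take 3/11 of B → 36.27. Capacity used 42/42.
4 item(s) taken whole; one partial (take 3/11 of B).

4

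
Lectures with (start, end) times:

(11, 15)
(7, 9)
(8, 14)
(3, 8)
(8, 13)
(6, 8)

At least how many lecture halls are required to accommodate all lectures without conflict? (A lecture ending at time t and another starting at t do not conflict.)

3

starts: [3, 6, 7, 8, 8, 11]
ends:   [8, 8, 9, 13, 14, 15]
s3→1 s6→2 s7→3  — peak 3.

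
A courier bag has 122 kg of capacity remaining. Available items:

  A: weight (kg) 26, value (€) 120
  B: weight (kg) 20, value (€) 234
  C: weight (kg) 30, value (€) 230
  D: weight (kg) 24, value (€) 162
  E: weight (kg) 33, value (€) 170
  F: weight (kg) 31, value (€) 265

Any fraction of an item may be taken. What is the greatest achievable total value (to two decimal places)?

978.58

Order: B (234/20=11.70) > F (265/31=8.55) > C (230/30=7.67) > D (162/24=6.75) > E (170/33=5.15) > A (120/26=4.62)
Fill: take B (20 @ 234) → take F (31 @ 265) → take C (30 @ 230) → take D (24 @ 162) → take 17/33 of E → 87.58; 122/122 used.
Total value = 978.58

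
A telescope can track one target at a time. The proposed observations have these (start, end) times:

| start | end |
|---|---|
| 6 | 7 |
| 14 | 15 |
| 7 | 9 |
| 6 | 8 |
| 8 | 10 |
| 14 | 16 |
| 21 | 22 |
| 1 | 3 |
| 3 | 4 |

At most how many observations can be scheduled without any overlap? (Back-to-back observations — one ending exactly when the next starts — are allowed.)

6

Sort by end time and greedily take each interval whose start is ≥ the last chosen end.
By end time: (1,3), (3,4), (6,7), (6,8), (7,9), (8,10), (14,15), (14,16), (21,22).
Pick (1,3); next start ≥ 3 → (3,4); next start ≥ 4 → (6,7); next start ≥ 7 → (7,9); next start ≥ 9 → (14,15); next start ≥ 15 → (21,22).
Selected 6 observations.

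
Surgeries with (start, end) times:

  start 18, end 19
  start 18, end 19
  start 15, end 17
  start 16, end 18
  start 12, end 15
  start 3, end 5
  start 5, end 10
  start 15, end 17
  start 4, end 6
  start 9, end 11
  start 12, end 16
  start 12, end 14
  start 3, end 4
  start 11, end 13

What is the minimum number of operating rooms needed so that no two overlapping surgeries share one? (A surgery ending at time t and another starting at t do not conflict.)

Events (time:±→running): 3:+→1 3:+→2 4:-→1 4:+→2 5:-→1 5:+→2 6:-→1 9:+→2 10:-→1 11:-→0 11:+→1 12:+→2 12:+→3 12:+→4 … peak 4.

4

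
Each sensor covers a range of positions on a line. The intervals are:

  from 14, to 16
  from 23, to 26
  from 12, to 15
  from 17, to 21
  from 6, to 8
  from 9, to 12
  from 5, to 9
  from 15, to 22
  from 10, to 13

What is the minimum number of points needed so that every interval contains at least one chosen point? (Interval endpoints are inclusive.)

5

Sorted: [6,8] [5,9] [9,12] [10,13] [12,15] [14,16] [17,21] [15,22] [23,26]
{[6,8],[5,9]} hit by 8; {[9,12],[10,13],[12,15]} hit by 12; {[14,16]} hit by 16; {[17,21],[15,22]} hit by 21; {[23,26]} hit by 26.
Points: 8, 12, 16, 21, 26 (5 total).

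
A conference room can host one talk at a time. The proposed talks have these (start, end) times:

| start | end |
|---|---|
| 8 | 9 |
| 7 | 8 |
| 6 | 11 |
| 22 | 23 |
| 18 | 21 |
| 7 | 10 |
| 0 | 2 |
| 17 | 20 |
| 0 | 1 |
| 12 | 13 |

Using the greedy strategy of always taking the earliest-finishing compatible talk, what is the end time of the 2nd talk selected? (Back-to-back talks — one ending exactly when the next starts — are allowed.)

Sort by end time and greedily take each interval whose start is ≥ the last chosen end.
By end time: (0,1), (0,2), (7,8), (8,9), (7,10), (6,11), (12,13), (17,20), (18,21), (22,23).
Pick (0,1); next start ≥ 1 → (7,8); next start ≥ 8 → (8,9); next start ≥ 9 → (12,13); next start ≥ 13 → (17,20); next start ≥ 20 → (22,23).
Selected: (0,1) (7,8) (8,9) (12,13) (17,20) (22,23)

8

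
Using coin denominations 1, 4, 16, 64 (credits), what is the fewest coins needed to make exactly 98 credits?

98 − 1×64→34 − 2×16→2 − 2×1→0
Total coins = 1 + 2 + 2 = 5

5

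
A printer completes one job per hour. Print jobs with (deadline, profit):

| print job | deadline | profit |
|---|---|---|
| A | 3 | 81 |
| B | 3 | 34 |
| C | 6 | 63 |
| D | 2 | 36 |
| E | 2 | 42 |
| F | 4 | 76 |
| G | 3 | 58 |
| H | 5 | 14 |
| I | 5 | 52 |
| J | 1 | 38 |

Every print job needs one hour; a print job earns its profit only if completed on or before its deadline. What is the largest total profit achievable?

372

Sort by profit descending; place each in the latest free slot ≤ its deadline.
By profit: A(d3,81), F(d4,76), C(d6,63), G(d3,58), I(d5,52), E(d2,42), J(d1,38), D(d2,36), B(d3,34), H(d5,14)
A→slot 3; F→slot 4; C→slot 6; G→slot 2; I→slot 5; E→slot 1; J skipped; D skipped; B skipped; H skipped.
Profit = 42 + 58 + 81 + 76 + 52 + 63 = 372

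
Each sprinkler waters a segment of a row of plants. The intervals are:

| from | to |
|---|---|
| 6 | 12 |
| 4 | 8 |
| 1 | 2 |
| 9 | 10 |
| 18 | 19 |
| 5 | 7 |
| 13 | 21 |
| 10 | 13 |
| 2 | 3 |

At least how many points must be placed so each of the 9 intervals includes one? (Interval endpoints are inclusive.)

4

Sorted: [1,2] [2,3] [5,7] [4,8] [9,10] [6,12] [10,13] [18,19] [13,21]
{[1,2],[2,3]} hit by 2; {[5,7],[4,8]} hit by 7; {[9,10],[6,12],[10,13]} hit by 10; {[18,19],[13,21]} hit by 19.
Points: 2, 7, 10, 19 (4 total).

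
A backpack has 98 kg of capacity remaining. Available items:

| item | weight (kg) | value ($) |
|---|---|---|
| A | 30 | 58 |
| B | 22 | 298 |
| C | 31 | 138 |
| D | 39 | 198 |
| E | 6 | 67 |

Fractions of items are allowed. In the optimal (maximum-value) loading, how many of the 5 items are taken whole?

Greedy by value/weight ratio, highest first.
Ratios (sorted): B 13.55, E 11.17, D 5.08, C 4.45, A 1.93
take B (22 @ 298); take E (6 @ 67); take D (39 @ 198); take C (31 @ 138). Capacity used 98/98.
4 item(s) taken whole.

4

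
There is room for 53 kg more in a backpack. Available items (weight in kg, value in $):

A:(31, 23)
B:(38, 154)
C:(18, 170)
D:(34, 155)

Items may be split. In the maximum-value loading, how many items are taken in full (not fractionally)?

2

Sort by value per unit weight and fill in that order.
Ratios (sorted): C 9.44, D 4.56, B 4.05, A 0.74
take C (18 @ 170); take D (34 @ 155); take 1/38 of B → 4.05. Capacity used 53/53.
2 item(s) taken whole; one partial (take 1/38 of B).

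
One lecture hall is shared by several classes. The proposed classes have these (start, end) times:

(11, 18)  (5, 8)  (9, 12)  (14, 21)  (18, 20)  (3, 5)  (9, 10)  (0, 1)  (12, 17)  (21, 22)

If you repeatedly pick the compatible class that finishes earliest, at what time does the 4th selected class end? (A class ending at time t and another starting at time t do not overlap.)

10

Greedy by earliest finish: after sorting by end time, pick each interval compatible with the last pick.
By end time: (0,1), (3,5), (5,8), (9,10), (9,12), (12,17), (11,18), (18,20), (14,21), (21,22).
Pick (0,1); next start ≥ 1 → (3,5); next start ≥ 5 → (5,8); next start ≥ 8 → (9,10); next start ≥ 10 → (12,17); next start ≥ 17 → (18,20); next start ≥ 20 → (21,22).
Selected: (0,1) (3,5) (5,8) (9,10) (12,17) (18,20) (21,22)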